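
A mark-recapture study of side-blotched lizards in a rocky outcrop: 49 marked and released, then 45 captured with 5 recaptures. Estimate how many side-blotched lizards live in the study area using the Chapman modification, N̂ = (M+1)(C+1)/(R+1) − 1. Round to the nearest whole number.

N̂ = (49+1)(45+1)/(5+1) − 1 = 50·46/6 − 1
= 2300/6 − 1 ≈ 383.3 − 1 ≈ 382.3 → 382

N ≈ 382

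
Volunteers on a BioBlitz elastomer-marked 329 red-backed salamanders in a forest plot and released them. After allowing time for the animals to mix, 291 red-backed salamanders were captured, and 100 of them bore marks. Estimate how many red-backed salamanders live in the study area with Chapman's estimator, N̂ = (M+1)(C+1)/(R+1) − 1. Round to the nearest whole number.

N̂ = (329+1)(291+1)/(100+1) − 1 = 330·292/101 − 1
= 96360/101 − 1 ≈ 954.1 − 1 ≈ 953.1 → 953

N ≈ 953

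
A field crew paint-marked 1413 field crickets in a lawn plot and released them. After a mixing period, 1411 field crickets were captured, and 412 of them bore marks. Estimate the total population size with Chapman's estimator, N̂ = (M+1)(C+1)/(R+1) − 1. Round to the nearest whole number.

N̂ = (1413+1)(1411+1)/(412+1) − 1 = 1414·1412/413 − 1
= 1996568/413 − 1 ≈ 4834.3 − 1 ≈ 4833.3 → 4833

N ≈ 4833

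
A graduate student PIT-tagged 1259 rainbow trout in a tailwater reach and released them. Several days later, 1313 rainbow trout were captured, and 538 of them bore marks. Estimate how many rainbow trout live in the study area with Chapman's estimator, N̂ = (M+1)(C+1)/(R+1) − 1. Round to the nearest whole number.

N ≈ 3071

N̂ = (1259+1)(1313+1)/(538+1) − 1 = 1260·1314/539 − 1
= 1655640/539 − 1 ≈ 3071.7 − 1 ≈ 3070.7 → 3071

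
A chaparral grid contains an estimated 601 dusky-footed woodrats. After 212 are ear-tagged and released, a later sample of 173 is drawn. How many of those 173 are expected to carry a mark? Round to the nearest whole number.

The marked fraction of the population is 212/601, so in a sample of 173 expect C·(M/N) marked.
E[R] = 212 × 173 / 601 = 36676 / 601 ≈ 61.0 → 61

expected recaptures ≈ 61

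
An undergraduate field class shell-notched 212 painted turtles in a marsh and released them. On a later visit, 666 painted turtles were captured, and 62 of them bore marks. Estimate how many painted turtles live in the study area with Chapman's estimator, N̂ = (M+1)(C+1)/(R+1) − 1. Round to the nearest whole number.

N̂ = (212+1)(666+1)/(62+1) − 1 = 213·667/63 − 1
= 142071/63 − 1 ≈ 2255.1 − 1 ≈ 2254.1 → 2254

N ≈ 2254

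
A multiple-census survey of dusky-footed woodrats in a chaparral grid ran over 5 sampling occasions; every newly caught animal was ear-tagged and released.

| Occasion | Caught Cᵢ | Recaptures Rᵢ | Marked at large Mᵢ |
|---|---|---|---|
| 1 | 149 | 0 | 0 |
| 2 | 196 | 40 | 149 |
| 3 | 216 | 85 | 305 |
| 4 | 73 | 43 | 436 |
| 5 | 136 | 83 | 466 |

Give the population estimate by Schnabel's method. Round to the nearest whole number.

Σ MᵢCᵢ = 0·149 + 149·196 + 305·216 + 436·73 + 466·136 = 0 + 29204 + 65880 + 31828 + 63376 = 190288
Σ Rᵢ = 0 + 40 + 85 + 43 + 83 = 251
N̂ = 190288 / 251 ≈ 758.1 → 758

N ≈ 758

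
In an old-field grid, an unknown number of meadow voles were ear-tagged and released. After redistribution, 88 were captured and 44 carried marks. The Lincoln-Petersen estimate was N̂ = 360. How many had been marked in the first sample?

From N = M·C/R: M = N·R / C = 360·44 / 88 = 15840 / 88 = 180.

M = 180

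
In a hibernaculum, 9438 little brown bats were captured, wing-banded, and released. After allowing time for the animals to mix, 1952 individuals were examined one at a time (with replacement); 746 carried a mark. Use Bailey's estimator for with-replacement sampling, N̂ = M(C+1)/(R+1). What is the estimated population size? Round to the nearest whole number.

N̂ = 9438·(1952+1)/(746+1) = 9438·1953/747 = 18432414/747 ≈ 24675.3 → 24675

N ≈ 24,675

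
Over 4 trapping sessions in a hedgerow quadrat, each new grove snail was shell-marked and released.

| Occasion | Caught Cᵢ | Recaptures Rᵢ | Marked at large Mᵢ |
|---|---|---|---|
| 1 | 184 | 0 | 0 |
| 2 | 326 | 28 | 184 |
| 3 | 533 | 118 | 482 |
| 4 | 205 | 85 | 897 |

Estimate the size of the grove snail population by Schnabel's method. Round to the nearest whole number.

N ≈ 2168

Σ MᵢCᵢ = 0·184 + 184·326 + 482·533 + 897·205 = 0 + 59984 + 256906 + 183885 = 500775
Σ Rᵢ = 0 + 28 + 118 + 85 = 231
N̂ = 500775 / 231 ≈ 2167.9 → 2168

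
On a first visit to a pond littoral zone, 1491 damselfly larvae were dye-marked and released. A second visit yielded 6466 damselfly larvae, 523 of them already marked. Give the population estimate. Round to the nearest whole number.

N ≈ 18,434

N = (1491 × 6466) / 523 = 9640806 / 523 ≈ 18433.7 → 18434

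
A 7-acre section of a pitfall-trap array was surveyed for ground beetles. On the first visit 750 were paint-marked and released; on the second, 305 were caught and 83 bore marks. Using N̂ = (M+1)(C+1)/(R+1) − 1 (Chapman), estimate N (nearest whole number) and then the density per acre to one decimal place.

N̂ = 751·306/84 − 1 = 229806/84 − 1 ≈ 2734.8 → 2735
Density = N̂ / area = 2735 / 7 ≈ 390.71 → 390.7 per acre

density ≈ 390.7 ground beetles per acre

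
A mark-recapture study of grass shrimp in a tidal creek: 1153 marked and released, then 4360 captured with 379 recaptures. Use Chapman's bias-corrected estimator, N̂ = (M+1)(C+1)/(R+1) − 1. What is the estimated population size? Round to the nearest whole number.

N̂ = (1153+1)(4360+1)/(379+1) − 1 = 1154·4361/380 − 1
= 5032594/380 − 1 ≈ 13243.7 − 1 ≈ 13242.7 → 13243

N ≈ 13,243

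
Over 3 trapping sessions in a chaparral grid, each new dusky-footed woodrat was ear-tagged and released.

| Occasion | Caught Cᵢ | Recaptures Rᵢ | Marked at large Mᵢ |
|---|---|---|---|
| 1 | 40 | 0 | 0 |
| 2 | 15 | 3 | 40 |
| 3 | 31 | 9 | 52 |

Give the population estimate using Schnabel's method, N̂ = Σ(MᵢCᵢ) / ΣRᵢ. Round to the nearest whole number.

Σ MᵢCᵢ = 0·40 + 40·15 + 52·31 = 0 + 600 + 1612 = 2212
Σ Rᵢ = 0 + 3 + 9 = 12
N̂ = 2212 / 12 ≈ 184.3 → 184

N ≈ 184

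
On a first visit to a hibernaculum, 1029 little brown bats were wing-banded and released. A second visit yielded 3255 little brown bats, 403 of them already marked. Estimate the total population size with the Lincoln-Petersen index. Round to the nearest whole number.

Lincoln-Petersen assumes M/N = R/C, so N = M·C / R.
N = (1029 × 3255) / 403 = 3349395 / 403 ≈ 8311.2 → 8311

N ≈ 8311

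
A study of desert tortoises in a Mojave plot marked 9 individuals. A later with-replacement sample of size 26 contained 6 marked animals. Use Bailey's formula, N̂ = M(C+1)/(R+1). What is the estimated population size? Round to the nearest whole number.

N ≈ 35

N̂ = 9·(26+1)/(6+1) = 9·27/7 = 243/7 ≈ 34.7 → 35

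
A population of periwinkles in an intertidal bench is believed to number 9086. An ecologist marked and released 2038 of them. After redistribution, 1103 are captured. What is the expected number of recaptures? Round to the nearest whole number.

expected recaptures ≈ 247

The marked fraction of the population is 2038/9086, so in a sample of 1103 expect C·(M/N) marked.
E[R] = 2038 × 1103 / 9086 = 2247914 / 9086 ≈ 247.4 → 247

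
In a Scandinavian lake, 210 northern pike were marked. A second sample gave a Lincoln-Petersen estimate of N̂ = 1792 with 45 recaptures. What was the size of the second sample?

From N = M·C/R: C = N·R / M = 1792·45 / 210 = 80640 / 210 = 384.

C = 384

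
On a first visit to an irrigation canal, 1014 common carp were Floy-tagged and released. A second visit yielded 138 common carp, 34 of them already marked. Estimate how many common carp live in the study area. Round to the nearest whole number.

N = (1014 × 138) / 34 = 139932 / 34 ≈ 4115.6 → 4116

N ≈ 4116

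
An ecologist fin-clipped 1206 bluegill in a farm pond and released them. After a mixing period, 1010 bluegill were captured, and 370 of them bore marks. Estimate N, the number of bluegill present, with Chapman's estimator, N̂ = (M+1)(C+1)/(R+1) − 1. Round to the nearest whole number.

N ≈ 3288

N̂ = (1206+1)(1010+1)/(370+1) − 1 = 1207·1011/371 − 1
= 1220277/371 − 1 ≈ 3289.2 − 1 ≈ 3288.2 → 3288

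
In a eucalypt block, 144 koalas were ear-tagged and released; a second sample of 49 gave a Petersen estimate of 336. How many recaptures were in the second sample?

From N = M·C/R: R = M·C / N = 144·49 / 336 = 7056 / 336 = 21.

R = 21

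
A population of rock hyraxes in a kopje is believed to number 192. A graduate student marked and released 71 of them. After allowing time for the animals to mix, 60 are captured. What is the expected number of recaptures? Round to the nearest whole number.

expected recaptures ≈ 22

Expected recaptures E[R] = M·C / N.
E[R] = 71 × 60 / 192 = 4260 / 192 ≈ 22.2 → 22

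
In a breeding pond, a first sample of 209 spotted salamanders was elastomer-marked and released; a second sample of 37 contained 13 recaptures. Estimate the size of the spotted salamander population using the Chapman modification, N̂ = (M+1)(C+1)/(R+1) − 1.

N̂ = (209+1)(37+1)/(13+1) − 1 = 210·38/14 − 1
= 7980/14 − 1 = 570 − 1 = 569

N = 569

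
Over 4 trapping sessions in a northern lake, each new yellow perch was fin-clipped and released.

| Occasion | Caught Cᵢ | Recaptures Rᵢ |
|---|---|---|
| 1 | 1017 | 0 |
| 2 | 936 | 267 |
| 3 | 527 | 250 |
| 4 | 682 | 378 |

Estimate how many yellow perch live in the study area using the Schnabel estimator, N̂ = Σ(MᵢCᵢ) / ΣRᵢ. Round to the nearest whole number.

Marked at large before each occasion: Mᵢ = Σⱼ<ᵢ (Cⱼ − Rⱼ) → M1=0, M2=1017, M3=1686, M4=1963
Σ MᵢCᵢ = 0·1017 + 1017·936 + 1686·527 + 1963·682 = 0 + 951912 + 888522 + 1338766 = 3179200
Σ Rᵢ = 0 + 267 + 250 + 378 = 895
N̂ = 3179200 / 895 ≈ 3552.2 → 3552

N ≈ 3552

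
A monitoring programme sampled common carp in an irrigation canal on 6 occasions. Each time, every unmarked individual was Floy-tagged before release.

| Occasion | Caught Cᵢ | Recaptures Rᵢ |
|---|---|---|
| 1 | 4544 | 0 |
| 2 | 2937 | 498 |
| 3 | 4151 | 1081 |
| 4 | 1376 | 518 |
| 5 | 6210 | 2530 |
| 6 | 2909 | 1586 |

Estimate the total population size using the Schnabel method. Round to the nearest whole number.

Marked at large before each occasion: Mᵢ = Σⱼ<ᵢ (Cⱼ − Rⱼ) → M1=0, M2=4544, M3=6983, M4=10053, M5=10911, M6=14591
Σ MᵢCᵢ = 0·4544 + 4544·2937 + 6983·4151 + 10053·1376 + 10911·6210 + 14591·2909 = 0 + 13345728 + 28986433 + 13832928 + 67757310 + 42445219 = 166367618
Σ Rᵢ = 0 + 498 + 1081 + 518 + 2530 + 1586 = 6213
N̂ = 166367618 / 6213 ≈ 26777.3 → 26777

N ≈ 26,777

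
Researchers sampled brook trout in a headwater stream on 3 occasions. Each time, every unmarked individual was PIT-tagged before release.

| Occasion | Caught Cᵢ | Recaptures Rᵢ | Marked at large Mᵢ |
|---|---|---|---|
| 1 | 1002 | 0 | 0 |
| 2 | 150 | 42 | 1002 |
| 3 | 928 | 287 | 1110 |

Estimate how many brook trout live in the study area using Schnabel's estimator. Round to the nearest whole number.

Σ MᵢCᵢ = 0·1002 + 1002·150 + 1110·928 = 0 + 150300 + 1030080 = 1180380
Σ Rᵢ = 0 + 42 + 287 = 329
N̂ = 1180380 / 329 ≈ 3587.8 → 3588

N ≈ 3588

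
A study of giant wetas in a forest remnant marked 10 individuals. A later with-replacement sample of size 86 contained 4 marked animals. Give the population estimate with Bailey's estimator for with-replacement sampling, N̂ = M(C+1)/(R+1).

N̂ = 10·(86+1)/(4+1) = 10·87/5 = 870/5 = 174

N = 174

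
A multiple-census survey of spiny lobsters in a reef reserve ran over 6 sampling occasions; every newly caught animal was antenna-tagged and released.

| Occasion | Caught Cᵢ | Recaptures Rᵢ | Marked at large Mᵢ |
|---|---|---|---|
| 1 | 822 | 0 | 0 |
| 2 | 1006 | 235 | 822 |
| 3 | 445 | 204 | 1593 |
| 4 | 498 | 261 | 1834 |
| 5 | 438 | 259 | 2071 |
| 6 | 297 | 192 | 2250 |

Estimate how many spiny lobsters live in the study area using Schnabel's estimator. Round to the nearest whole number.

N ≈ 3497

Σ MᵢCᵢ = 0·822 + 822·1006 + 1593·445 + 1834·498 + 2071·438 + 2250·297 = 0 + 826932 + 708885 + 913332 + 907098 + 668250 = 4024497
Σ Rᵢ = 0 + 235 + 204 + 261 + 259 + 192 = 1151
N̂ = 4024497 / 1151 ≈ 3496.5 → 3497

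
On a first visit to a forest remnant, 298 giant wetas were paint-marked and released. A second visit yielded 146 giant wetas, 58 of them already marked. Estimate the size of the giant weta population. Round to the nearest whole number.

N = (298 × 146) / 58 = 43508 / 58 ≈ 750.1 → 750

N ≈ 750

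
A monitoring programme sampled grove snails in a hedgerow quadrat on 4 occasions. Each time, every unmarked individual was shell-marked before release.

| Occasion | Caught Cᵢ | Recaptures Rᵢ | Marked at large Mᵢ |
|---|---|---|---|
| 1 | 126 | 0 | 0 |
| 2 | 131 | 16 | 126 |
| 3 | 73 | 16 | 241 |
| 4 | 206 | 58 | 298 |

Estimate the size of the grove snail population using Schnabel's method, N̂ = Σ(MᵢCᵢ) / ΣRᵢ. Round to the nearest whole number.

Σ MᵢCᵢ = 0·126 + 126·131 + 241·73 + 298·206 = 0 + 16506 + 17593 + 61388 = 95487
Σ Rᵢ = 0 + 16 + 16 + 58 = 90
N̂ = 95487 / 90 ≈ 1061.0 → 1061

N ≈ 1061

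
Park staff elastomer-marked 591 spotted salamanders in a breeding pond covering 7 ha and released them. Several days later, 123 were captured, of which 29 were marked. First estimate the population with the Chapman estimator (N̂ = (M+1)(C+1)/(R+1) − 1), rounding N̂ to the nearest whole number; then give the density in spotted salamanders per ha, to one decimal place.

N̂ = 592·124/30 − 1 = 73408/30 − 1 ≈ 2445.9 → 2446
Density = N̂ / area = 2446 / 7 ≈ 349.43 → 349.4 per ha

density ≈ 349.4 spotted salamanders per ha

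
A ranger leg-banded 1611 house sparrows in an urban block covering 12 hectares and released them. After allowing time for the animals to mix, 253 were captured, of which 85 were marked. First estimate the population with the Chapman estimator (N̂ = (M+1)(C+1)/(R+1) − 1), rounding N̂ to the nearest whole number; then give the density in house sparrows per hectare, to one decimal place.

density ≈ 396.7 house sparrows per hectare

N̂ = 1612·254/86 − 1 = 409448/86 − 1 ≈ 4760.0 → 4760
Density = N̂ / area = 4760 / 12 ≈ 396.67 → 396.7 per hectare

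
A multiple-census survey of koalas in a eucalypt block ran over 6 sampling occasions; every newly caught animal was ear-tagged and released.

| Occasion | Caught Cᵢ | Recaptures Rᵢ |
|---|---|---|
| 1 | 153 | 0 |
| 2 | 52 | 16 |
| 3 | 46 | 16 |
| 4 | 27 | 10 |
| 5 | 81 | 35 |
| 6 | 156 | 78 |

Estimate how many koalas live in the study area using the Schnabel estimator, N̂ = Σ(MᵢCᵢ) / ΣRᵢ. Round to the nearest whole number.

N ≈ 553

Marked at large before each occasion: Mᵢ = Σⱼ<ᵢ (Cⱼ − Rⱼ) → M1=0, M2=153, M3=189, M4=219, M5=236, M6=282
Σ MᵢCᵢ = 0·153 + 153·52 + 189·46 + 219·27 + 236·81 + 282·156 = 0 + 7956 + 8694 + 5913 + 19116 + 43992 = 85671
Σ Rᵢ = 0 + 16 + 16 + 10 + 35 + 78 = 155
N̂ = 85671 / 155 ≈ 552.7 → 553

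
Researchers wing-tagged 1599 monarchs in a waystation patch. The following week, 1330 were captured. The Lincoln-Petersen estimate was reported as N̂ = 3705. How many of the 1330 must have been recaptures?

R = 574

From N = M·C/R: R = M·C / N = 1599·1330 / 3705 = 2126670 / 3705 = 574.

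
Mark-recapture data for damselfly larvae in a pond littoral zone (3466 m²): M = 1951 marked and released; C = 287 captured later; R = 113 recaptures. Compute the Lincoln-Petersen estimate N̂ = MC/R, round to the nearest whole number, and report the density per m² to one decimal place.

N̂ = 1951·287/113 = 559937/113 ≈ 4955.2 → 4955
Density = N̂ / area = 4955 / 3466 ≈ 1.43 → 1.4 per m²

density ≈ 1.4 damselfly larvae per m²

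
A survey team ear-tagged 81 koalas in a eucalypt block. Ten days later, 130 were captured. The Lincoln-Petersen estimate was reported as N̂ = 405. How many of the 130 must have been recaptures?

R = 26

From N = M·C/R: R = M·C / N = 81·130 / 405 = 10530 / 405 = 26.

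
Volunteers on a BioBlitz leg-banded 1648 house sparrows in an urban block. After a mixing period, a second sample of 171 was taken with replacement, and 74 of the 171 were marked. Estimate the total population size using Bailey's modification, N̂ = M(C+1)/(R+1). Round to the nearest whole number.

N ≈ 3779

N̂ = 1648·(171+1)/(74+1) = 1648·172/75 = 283456/75 ≈ 3779.4 → 3779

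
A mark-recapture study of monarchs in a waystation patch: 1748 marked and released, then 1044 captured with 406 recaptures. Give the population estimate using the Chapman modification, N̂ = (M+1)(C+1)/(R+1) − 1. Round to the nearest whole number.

N̂ = (1748+1)(1044+1)/(406+1) − 1 = 1749·1045/407 − 1
= 1827705/407 − 1 ≈ 4490.7 − 1 ≈ 4489.7 → 4490

N ≈ 4490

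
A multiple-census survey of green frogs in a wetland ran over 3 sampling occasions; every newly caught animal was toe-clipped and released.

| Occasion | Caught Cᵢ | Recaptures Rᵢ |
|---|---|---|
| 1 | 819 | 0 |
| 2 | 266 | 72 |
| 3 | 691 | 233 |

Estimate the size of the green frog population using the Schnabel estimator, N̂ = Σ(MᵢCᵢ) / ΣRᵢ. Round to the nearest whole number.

Marked at large before each occasion: Mᵢ = Σⱼ<ᵢ (Cⱼ − Rⱼ) → M1=0, M2=819, M3=1013
Σ MᵢCᵢ = 0·819 + 819·266 + 1013·691 = 0 + 217854 + 699983 = 917837
Σ Rᵢ = 0 + 72 + 233 = 305
N̂ = 917837 / 305 ≈ 3009.3 → 3009

N ≈ 3009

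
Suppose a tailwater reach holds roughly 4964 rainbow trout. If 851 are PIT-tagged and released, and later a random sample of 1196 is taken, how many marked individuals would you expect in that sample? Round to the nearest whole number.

expected recaptures ≈ 205

Expected recaptures E[R] = M·C / N.
E[R] = 851 × 1196 / 4964 = 1017796 / 4964 ≈ 205.0 → 205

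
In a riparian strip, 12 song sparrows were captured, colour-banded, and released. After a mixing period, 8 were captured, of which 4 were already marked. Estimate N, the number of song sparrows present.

N = 24

Lincoln-Petersen assumes M/N = R/C, so N = M·C / R.
N = (12 × 8) / 4 = 96 / 4 = 24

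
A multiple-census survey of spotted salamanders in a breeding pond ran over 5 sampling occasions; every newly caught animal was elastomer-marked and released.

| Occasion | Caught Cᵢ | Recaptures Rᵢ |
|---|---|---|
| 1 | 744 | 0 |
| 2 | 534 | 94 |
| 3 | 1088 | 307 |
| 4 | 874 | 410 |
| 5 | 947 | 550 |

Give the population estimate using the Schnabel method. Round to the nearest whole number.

Marked at large before each occasion: Mᵢ = Σⱼ<ᵢ (Cⱼ − Rⱼ) → M1=0, M2=744, M3=1184, M4=1965, M5=2429
Σ MᵢCᵢ = 0·744 + 744·534 + 1184·1088 + 1965·874 + 2429·947 = 0 + 397296 + 1288192 + 1717410 + 2300263 = 5703161
Σ Rᵢ = 0 + 94 + 307 + 410 + 550 = 1361
N̂ = 5703161 / 1361 ≈ 4190.4 → 4190

N ≈ 4190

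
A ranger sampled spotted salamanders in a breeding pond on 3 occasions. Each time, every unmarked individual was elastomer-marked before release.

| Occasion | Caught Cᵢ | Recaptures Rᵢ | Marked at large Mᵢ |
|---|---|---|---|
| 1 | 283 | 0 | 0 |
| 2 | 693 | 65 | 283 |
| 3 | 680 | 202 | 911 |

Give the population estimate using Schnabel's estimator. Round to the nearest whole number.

Σ MᵢCᵢ = 0·283 + 283·693 + 911·680 = 0 + 196119 + 619480 = 815599
Σ Rᵢ = 0 + 65 + 202 = 267
N̂ = 815599 / 267 ≈ 3054.7 → 3055

N ≈ 3055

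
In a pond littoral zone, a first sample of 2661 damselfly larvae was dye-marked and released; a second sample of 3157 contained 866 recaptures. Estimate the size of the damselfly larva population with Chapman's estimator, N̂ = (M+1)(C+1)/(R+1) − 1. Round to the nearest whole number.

N̂ = (2661+1)(3157+1)/(866+1) − 1 = 2662·3158/867 − 1
= 8406596/867 − 1 ≈ 9696.2 − 1 ≈ 9695.2 → 9695

N ≈ 9695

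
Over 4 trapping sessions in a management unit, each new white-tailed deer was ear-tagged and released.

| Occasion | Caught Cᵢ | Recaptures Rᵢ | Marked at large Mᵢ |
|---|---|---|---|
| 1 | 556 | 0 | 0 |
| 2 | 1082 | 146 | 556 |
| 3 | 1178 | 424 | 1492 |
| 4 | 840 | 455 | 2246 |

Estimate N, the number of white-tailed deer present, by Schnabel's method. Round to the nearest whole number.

N ≈ 4142

Σ MᵢCᵢ = 0·556 + 556·1082 + 1492·1178 + 2246·840 = 0 + 601592 + 1757576 + 1886640 = 4245808
Σ Rᵢ = 0 + 146 + 424 + 455 = 1025
N̂ = 4245808 / 1025 ≈ 4142.3 → 4142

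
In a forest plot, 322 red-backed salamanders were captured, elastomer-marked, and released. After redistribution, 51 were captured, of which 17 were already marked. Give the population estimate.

N = 966

If marked individuals mix randomly, R/C ≈ M/N, giving N ≈ M·C/R.
N = (322 × 51) / 17 = 16422 / 17 = 966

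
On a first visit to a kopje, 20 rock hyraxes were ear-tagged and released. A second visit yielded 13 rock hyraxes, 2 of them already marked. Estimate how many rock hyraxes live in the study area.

N = 130

Lincoln-Petersen assumes M/N = R/C, so N = M·C / R.
N = (20 × 13) / 2 = 260 / 2 = 130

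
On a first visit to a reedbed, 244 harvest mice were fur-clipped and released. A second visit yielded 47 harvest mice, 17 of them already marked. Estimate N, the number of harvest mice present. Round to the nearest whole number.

N = (244 × 47) / 17 = 11468 / 17 ≈ 674.6 → 675

N ≈ 675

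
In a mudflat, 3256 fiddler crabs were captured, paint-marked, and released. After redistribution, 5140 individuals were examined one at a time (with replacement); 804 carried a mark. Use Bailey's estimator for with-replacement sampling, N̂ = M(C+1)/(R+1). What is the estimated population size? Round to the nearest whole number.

N̂ = 3256·(5140+1)/(804+1) = 3256·5141/805 = 16739096/805 ≈ 20793.9 → 20794

N ≈ 20,794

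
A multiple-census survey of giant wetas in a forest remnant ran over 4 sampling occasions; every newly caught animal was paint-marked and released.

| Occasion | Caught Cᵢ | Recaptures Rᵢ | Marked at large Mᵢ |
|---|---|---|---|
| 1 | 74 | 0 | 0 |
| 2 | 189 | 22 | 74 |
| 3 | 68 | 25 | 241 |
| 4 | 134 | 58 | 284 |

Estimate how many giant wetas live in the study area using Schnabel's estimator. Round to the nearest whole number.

N ≈ 652

Σ MᵢCᵢ = 0·74 + 74·189 + 241·68 + 284·134 = 0 + 13986 + 16388 + 38056 = 68430
Σ Rᵢ = 0 + 22 + 25 + 58 = 105
N̂ = 68430 / 105 ≈ 651.7 → 652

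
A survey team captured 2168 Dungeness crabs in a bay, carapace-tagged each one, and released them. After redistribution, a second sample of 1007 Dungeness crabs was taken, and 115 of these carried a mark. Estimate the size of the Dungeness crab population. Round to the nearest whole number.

The marked fraction in the recapture sample should equal the marked fraction in the population: 115/1007 = 2168/N.
N = (2168 × 1007) / 115 = 2183176 / 115 ≈ 18984.1 → 18984

N ≈ 18,984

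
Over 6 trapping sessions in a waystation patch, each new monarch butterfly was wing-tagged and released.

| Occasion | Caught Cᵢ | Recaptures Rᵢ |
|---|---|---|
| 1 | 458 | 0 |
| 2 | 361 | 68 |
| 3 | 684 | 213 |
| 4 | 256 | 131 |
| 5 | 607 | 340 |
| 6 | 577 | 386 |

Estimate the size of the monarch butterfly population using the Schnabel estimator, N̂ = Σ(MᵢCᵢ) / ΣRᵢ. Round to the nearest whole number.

N ≈ 2408

Marked at large before each occasion: Mᵢ = Σⱼ<ᵢ (Cⱼ − Rⱼ) → M1=0, M2=458, M3=751, M4=1222, M5=1347, M6=1614
Σ MᵢCᵢ = 0·458 + 458·361 + 751·684 + 1222·256 + 1347·607 + 1614·577 = 0 + 165338 + 513684 + 312832 + 817629 + 931278 = 2740761
Σ Rᵢ = 0 + 68 + 213 + 131 + 340 + 386 = 1138
N̂ = 2740761 / 1138 ≈ 2408.4 → 2408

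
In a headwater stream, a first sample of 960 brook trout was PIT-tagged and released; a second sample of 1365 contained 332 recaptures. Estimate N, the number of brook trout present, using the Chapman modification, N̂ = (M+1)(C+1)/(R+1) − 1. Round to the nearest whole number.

N ≈ 3941

N̂ = (960+1)(1365+1)/(332+1) − 1 = 961·1366/333 − 1
= 1312726/333 − 1 ≈ 3942.1 − 1 ≈ 3941.1 → 3941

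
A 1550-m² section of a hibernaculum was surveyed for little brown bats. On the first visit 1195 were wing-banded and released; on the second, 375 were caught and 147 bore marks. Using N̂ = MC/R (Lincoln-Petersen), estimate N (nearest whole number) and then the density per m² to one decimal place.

N̂ = 1195·375/147 = 448125/147 ≈ 3048.47 → 3048
Density = N̂ / area = 3048 / 1550 ≈ 1.97 → 2.0 per m²

density ≈ 2.0 little brown bats per m²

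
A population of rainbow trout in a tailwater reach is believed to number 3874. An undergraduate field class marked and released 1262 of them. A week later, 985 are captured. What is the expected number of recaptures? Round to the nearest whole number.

expected recaptures ≈ 321

Expected recaptures E[R] = M·C / N.
E[R] = 1262 × 985 / 3874 = 1243070 / 3874 ≈ 320.9 → 321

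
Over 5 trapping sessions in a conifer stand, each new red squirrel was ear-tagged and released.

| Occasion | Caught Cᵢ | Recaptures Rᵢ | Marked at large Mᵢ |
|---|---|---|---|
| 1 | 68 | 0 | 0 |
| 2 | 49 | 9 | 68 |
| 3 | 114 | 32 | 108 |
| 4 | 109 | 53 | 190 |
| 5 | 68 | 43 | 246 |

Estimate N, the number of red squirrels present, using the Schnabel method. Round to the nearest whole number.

N ≈ 387

Σ MᵢCᵢ = 0·68 + 68·49 + 108·114 + 190·109 + 246·68 = 0 + 3332 + 12312 + 20710 + 16728 = 53082
Σ Rᵢ = 0 + 9 + 32 + 53 + 43 = 137
N̂ = 53082 / 137 ≈ 387.46 → 387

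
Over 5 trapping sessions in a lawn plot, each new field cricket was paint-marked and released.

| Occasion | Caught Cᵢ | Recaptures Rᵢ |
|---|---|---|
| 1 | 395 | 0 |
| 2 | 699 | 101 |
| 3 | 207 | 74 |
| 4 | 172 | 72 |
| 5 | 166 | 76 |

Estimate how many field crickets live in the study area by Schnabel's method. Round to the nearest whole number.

N ≈ 2721

Marked at large before each occasion: Mᵢ = Σⱼ<ᵢ (Cⱼ − Rⱼ) → M1=0, M2=395, M3=993, M4=1126, M5=1226
Σ MᵢCᵢ = 0·395 + 395·699 + 993·207 + 1126·172 + 1226·166 = 0 + 276105 + 205551 + 193672 + 203516 = 878844
Σ Rᵢ = 0 + 101 + 74 + 72 + 76 = 323
N̂ = 878844 / 323 ≈ 2720.9 → 2721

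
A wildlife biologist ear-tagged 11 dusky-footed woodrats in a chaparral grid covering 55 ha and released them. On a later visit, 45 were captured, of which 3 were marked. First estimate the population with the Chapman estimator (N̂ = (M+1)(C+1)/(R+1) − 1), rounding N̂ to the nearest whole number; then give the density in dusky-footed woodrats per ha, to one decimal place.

N̂ = 12·46/4 − 1 = 552/4 − 1 = 137
Density = N̂ / area = 137 / 55 ≈ 2.49 → 2.5 per ha

density ≈ 2.5 dusky-footed woodrats per ha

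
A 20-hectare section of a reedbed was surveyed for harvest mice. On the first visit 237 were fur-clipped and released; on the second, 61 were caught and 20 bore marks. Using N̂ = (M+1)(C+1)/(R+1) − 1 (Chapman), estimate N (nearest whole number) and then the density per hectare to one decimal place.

density ≈ 35.1 harvest mice per hectare

N̂ = 238·62/21 − 1 = 14756/21 − 1 ≈ 701.7 → 702
Density = N̂ / area = 702 / 20 ≈ 35.10 → 35.1 per hectare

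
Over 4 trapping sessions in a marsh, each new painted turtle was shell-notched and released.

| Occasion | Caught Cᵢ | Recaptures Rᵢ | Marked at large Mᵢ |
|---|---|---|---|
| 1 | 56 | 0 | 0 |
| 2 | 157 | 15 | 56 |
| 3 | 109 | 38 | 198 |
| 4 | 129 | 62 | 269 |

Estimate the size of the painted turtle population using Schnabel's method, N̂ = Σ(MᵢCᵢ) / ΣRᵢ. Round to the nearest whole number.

N ≈ 566

Σ MᵢCᵢ = 0·56 + 56·157 + 198·109 + 269·129 = 0 + 8792 + 21582 + 34701 = 65075
Σ Rᵢ = 0 + 15 + 38 + 62 = 115
N̂ = 65075 / 115 ≈ 565.9 → 566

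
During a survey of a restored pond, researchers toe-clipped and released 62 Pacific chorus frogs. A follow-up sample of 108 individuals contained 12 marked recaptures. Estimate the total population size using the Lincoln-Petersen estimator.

N = 558

The marked fraction in the recapture sample should equal the marked fraction in the population: 12/108 = 62/N.
N = (62 × 108) / 12 = 6696 / 12 = 558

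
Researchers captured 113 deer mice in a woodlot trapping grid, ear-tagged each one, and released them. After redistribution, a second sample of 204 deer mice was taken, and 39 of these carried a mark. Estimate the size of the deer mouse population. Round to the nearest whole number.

N ≈ 591

The marked fraction in the recapture sample should equal the marked fraction in the population: 39/204 = 113/N.
N = (113 × 204) / 39 = 23052 / 39 ≈ 591.1 → 591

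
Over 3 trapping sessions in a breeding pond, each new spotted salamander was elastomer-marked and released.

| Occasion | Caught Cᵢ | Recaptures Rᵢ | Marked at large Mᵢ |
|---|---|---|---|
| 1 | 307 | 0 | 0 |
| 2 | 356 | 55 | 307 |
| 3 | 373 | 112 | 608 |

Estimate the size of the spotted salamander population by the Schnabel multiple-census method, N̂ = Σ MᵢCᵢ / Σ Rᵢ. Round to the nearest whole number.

Σ MᵢCᵢ = 0·307 + 307·356 + 608·373 = 0 + 109292 + 226784 = 336076
Σ Rᵢ = 0 + 55 + 112 = 167
N̂ = 336076 / 167 ≈ 2012.4 → 2012

N ≈ 2012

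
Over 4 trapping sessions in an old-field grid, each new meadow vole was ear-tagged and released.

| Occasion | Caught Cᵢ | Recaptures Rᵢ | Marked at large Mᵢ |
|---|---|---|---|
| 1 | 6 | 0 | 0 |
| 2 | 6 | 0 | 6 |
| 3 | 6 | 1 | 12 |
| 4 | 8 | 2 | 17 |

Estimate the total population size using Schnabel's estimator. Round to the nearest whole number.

N ≈ 81

Σ MᵢCᵢ = 0·6 + 6·6 + 12·6 + 17·8 = 0 + 36 + 72 + 136 = 244
Σ Rᵢ = 0 + 0 + 1 + 2 = 3
N̂ = 244 / 3 ≈ 81.3 → 81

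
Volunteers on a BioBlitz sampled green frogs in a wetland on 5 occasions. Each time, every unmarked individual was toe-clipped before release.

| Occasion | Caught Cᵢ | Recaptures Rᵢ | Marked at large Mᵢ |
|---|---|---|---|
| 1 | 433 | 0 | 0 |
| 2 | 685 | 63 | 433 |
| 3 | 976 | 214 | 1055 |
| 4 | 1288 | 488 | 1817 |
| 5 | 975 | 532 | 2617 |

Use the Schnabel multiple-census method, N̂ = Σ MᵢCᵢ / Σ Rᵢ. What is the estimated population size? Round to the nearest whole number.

N ≈ 4794

Σ MᵢCᵢ = 0·433 + 433·685 + 1055·976 + 1817·1288 + 2617·975 = 0 + 296605 + 1029680 + 2340296 + 2551575 = 6218156
Σ Rᵢ = 0 + 63 + 214 + 488 + 532 = 1297
N̂ = 6218156 / 1297 ≈ 4794.3 → 4794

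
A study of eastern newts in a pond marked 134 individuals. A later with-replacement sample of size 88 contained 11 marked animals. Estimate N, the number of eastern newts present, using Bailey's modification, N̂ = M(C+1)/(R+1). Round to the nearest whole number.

N̂ = 134·(88+1)/(11+1) = 134·89/12 = 11926/12 ≈ 993.8 → 994

N ≈ 994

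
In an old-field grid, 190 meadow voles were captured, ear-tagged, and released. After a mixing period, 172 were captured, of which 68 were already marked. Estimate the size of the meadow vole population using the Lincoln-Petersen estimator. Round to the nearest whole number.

N = (190 × 172) / 68 = 32680 / 68 ≈ 480.6 → 481

N ≈ 481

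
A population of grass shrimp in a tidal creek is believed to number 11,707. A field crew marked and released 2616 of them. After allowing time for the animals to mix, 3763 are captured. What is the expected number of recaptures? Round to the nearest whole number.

The marked fraction of the population is 2616/11707, so in a sample of 3763 expect C·(M/N) marked.
E[R] = 2616 × 3763 / 11707 = 9844008 / 11707 ≈ 840.9 → 841

expected recaptures ≈ 841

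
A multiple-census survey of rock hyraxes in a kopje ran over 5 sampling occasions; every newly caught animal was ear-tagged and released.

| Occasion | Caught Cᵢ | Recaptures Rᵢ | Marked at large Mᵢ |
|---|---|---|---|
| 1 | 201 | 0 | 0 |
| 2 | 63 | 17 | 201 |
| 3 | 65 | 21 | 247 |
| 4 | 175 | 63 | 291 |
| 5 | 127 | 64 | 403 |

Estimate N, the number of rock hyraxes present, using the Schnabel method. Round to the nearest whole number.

Σ MᵢCᵢ = 0·201 + 201·63 + 247·65 + 291·175 + 403·127 = 0 + 12663 + 16055 + 50925 + 51181 = 130824
Σ Rᵢ = 0 + 17 + 21 + 63 + 64 = 165
N̂ = 130824 / 165 ≈ 792.9 → 793

N ≈ 793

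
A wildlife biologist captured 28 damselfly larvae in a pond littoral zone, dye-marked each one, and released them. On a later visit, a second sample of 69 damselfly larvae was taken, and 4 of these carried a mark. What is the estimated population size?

N = 483

N = (28 × 69) / 4 = 1932 / 4 = 483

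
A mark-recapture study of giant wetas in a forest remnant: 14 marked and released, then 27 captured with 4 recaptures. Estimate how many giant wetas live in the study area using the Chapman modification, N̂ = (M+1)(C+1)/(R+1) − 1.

N̂ = (14+1)(27+1)/(4+1) − 1 = 15·28/5 − 1
= 420/5 − 1 = 84 − 1 = 83

N = 83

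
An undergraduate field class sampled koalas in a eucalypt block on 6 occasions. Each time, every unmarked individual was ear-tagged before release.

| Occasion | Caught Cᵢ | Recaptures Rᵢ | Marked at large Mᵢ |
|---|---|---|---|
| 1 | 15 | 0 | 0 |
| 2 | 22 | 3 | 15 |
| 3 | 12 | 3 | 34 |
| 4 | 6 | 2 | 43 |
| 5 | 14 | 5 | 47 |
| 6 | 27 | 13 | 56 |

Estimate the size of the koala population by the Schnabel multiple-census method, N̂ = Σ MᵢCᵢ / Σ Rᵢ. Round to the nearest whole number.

Σ MᵢCᵢ = 0·15 + 15·22 + 34·12 + 43·6 + 47·14 + 56·27 = 0 + 330 + 408 + 258 + 658 + 1512 = 3166
Σ Rᵢ = 0 + 3 + 3 + 2 + 5 + 13 = 26
N̂ = 3166 / 26 ≈ 121.8 → 122

N ≈ 122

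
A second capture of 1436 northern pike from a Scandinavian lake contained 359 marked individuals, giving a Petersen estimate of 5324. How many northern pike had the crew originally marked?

From N = M·C/R: M = N·R / C = 5324·359 / 1436 = 1911316 / 1436 = 1331.

M = 1331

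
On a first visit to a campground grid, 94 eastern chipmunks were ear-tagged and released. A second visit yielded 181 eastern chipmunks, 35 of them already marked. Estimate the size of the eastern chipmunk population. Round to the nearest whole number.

N ≈ 486

The marked fraction in the recapture sample should equal the marked fraction in the population: 35/181 = 94/N.
N = (94 × 181) / 35 = 17014 / 35 ≈ 486.1 → 486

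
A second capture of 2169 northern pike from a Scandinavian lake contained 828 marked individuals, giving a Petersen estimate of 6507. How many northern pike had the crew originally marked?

M = 2484

From N = M·C/R: M = N·R / C = 6507·828 / 2169 = 5387796 / 2169 = 2484.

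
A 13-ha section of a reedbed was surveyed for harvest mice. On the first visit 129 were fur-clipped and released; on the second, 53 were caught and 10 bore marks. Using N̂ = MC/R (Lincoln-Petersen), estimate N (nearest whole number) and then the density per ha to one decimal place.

density ≈ 52.6 harvest mice per ha

N̂ = 129·53/10 = 6837/10 ≈ 683.7 → 684
Density = N̂ / area = 684 / 13 ≈ 52.62 → 52.6 per ha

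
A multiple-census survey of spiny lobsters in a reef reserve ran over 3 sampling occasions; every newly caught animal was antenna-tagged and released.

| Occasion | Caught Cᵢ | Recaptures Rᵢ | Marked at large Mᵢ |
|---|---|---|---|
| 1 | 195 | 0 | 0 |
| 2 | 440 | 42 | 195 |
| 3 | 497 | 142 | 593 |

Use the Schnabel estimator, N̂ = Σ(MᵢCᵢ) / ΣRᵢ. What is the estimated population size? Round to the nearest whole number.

N ≈ 2068

Σ MᵢCᵢ = 0·195 + 195·440 + 593·497 = 0 + 85800 + 294721 = 380521
Σ Rᵢ = 0 + 42 + 142 = 184
N̂ = 380521 / 184 ≈ 2068.0 → 2068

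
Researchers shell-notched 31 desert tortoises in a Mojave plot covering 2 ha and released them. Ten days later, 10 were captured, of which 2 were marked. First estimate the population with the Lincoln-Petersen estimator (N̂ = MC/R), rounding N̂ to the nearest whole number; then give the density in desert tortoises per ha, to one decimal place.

density ≈ 77.5 desert tortoises per ha

N̂ = 31·10/2 = 310/2 = 155
Density = N̂ / area = 155 / 2 ≈ 77.50 → 77.5 per ha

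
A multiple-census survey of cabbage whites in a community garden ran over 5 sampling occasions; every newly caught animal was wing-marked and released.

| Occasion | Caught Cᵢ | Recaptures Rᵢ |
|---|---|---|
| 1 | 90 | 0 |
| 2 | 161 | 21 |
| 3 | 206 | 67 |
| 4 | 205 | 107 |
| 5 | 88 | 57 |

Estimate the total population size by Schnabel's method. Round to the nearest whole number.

Marked at large before each occasion: Mᵢ = Σⱼ<ᵢ (Cⱼ − Rⱼ) → M1=0, M2=90, M3=230, M4=369, M5=467
Σ MᵢCᵢ = 0·90 + 90·161 + 230·206 + 369·205 + 467·88 = 0 + 14490 + 47380 + 75645 + 41096 = 178611
Σ Rᵢ = 0 + 21 + 67 + 107 + 57 = 252
N̂ = 178611 / 252 ≈ 708.8 → 709

N ≈ 709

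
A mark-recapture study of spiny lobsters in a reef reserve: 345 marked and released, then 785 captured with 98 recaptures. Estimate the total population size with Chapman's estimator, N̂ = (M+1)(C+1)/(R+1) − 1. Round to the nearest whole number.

N ≈ 2746

N̂ = (345+1)(785+1)/(98+1) − 1 = 346·786/99 − 1
= 271956/99 − 1 ≈ 2747.0 − 1 ≈ 2746.0 → 2746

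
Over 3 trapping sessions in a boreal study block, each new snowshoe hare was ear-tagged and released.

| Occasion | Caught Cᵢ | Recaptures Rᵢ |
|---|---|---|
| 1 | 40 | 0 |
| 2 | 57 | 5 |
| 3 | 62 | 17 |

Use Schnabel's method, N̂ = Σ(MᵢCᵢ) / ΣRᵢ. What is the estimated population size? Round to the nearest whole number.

Marked at large before each occasion: Mᵢ = Σⱼ<ᵢ (Cⱼ − Rⱼ) → M1=0, M2=40, M3=92
Σ MᵢCᵢ = 0·40 + 40·57 + 92·62 = 0 + 2280 + 5704 = 7984
Σ Rᵢ = 0 + 5 + 17 = 22
N̂ = 7984 / 22 ≈ 362.9 → 363

N ≈ 363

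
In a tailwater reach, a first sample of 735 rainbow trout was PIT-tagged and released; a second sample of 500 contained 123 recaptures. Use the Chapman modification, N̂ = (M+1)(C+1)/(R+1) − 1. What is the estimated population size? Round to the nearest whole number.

N ≈ 2973

N̂ = (735+1)(500+1)/(123+1) − 1 = 736·501/124 − 1
= 368736/124 − 1 ≈ 2973.7 − 1 ≈ 2972.7 → 2973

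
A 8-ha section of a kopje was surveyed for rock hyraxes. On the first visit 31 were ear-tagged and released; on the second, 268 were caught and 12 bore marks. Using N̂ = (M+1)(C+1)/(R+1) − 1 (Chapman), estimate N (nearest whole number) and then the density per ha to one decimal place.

density ≈ 82.6 rock hyraxes per ha

N̂ = 32·269/13 − 1 = 8608/13 − 1 ≈ 661.2 → 661
Density = N̂ / area = 661 / 8 ≈ 82.62 → 82.6 per ha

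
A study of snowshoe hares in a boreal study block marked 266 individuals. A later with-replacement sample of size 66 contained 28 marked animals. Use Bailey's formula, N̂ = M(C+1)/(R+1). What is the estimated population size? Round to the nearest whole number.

N̂ = 266·(66+1)/(28+1) = 266·67/29 = 17822/29 ≈ 614.6 → 615

N ≈ 615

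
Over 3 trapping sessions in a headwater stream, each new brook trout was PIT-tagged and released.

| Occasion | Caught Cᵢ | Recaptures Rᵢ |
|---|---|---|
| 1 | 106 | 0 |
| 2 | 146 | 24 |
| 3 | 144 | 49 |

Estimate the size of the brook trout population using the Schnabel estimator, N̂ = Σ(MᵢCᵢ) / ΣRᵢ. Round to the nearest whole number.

Marked at large before each occasion: Mᵢ = Σⱼ<ᵢ (Cⱼ − Rⱼ) → M1=0, M2=106, M3=228
Σ MᵢCᵢ = 0·106 + 106·146 + 228·144 = 0 + 15476 + 32832 = 48308
Σ Rᵢ = 0 + 24 + 49 = 73
N̂ = 48308 / 73 ≈ 661.8 → 662

N ≈ 662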